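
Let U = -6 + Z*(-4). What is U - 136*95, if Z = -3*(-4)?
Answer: -12974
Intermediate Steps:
Z = 12
U = -54 (U = -6 + 12*(-4) = -6 - 48 = -54)
U - 136*95 = -54 - 136*95 = -54 - 12920 = -12974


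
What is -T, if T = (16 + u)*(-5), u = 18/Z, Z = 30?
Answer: 83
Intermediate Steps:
u = ⅗ (u = 18/30 = 18*(1/30) = ⅗ ≈ 0.60000)
T = -83 (T = (16 + ⅗)*(-5) = (83/5)*(-5) = -83)
-T = -1*(-83) = 83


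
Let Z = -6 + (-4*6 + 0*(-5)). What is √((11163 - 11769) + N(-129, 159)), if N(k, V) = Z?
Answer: 2*I*√159 ≈ 25.219*I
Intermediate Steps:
Z = -30 (Z = -6 + (-24 + 0) = -6 - 24 = -30)
N(k, V) = -30
√((11163 - 11769) + N(-129, 159)) = √((11163 - 11769) - 30) = √(-606 - 30) = √(-636) = 2*I*√159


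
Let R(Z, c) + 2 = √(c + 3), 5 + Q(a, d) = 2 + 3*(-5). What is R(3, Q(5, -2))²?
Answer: (2 - I*√15)² ≈ -11.0 - 15.492*I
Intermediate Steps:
Q(a, d) = -18 (Q(a, d) = -5 + (2 + 3*(-5)) = -5 + (2 - 15) = -5 - 13 = -18)
R(Z, c) = -2 + √(3 + c) (R(Z, c) = -2 + √(c + 3) = -2 + √(3 + c))
R(3, Q(5, -2))² = (-2 + √(3 - 18))² = (-2 + √(-15))² = (-2 + I*√15)²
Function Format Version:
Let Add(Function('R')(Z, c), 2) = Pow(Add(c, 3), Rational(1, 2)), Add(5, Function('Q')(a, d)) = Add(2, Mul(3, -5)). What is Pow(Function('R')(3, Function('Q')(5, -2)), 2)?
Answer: Pow(Add(2, Mul(-1, I, Pow(15, Rational(1, 2)))), 2) ≈ Add(-11.000, Mul(-15.492, I))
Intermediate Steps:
Function('Q')(a, d) = -18 (Function('Q')(a, d) = Add(-5, Add(2, Mul(3, -5))) = Add(-5, Add(2, -15)) = Add(-5, -13) = -18)
Function('R')(Z, c) = Add(-2, Pow(Add(3, c), Rational(1, 2))) (Function('R')(Z, c) = Add(-2, Pow(Add(c, 3), Rational(1, 2))) = Add(-2, Pow(Add(3, c), Rational(1, 2))))
Pow(Function('R')(3, Function('Q')(5, -2)), 2) = Pow(Add(-2, Pow(Add(3, -18), Rational(1, 2))), 2) = Pow(Add(-2, Pow(-15, Rational(1, 2))), 2) = Pow(Add(-2, Mul(I, Pow(15, Rational(1, 2)))), 2)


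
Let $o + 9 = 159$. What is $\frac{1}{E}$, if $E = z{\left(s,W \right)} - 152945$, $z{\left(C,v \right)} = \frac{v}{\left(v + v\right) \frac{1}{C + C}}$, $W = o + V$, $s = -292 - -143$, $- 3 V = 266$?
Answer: $- \frac{1}{153094} \approx -6.5319 \cdot 10^{-6}$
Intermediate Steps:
$V = - \frac{266}{3}$ ($V = \left(- \frac{1}{3}\right) 266 = - \frac{266}{3} \approx -88.667$)
$o = 150$ ($o = -9 + 159 = 150$)
$s = -149$ ($s = -292 + 143 = -149$)
$W = \frac{184}{3}$ ($W = 150 - \frac{266}{3} = \frac{184}{3} \approx 61.333$)
$z{\left(C,v \right)} = C$ ($z{\left(C,v \right)} = \frac{v}{2 v \frac{1}{2 C}} = \frac{v}{v \frac{1}{C}} = v \frac{C}{v} = C$)
$E = -153094$ ($E = -149 - 152945 = -153094$)
$\frac{1}{E} = \frac{1}{-153094} = - \frac{1}{153094}$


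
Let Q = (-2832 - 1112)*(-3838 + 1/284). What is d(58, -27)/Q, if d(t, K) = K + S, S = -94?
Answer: -8591/1074731126 ≈ -7.9936e-6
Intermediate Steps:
d(t, K) = -94 + K (d(t, K) = K - 94 = -94 + K)
Q = 1074731126/71 (Q = -3944*(-3838 + 1/284) = -3944*(-1089991/284) = 1074731126/71 ≈ 1.5137e+7)
d(58, -27)/Q = (-94 - 27)/(1074731126/71) = -121*71/1074731126 = -8591/1074731126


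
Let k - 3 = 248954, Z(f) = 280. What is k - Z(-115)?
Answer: 248677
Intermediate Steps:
k = 248957 (k = 3 + 248954 = 248957)
k - Z(-115) = 248957 - 1*280 = 248957 - 280 = 248677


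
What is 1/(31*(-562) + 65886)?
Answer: 1/48464 ≈ 2.0634e-5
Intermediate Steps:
1/(31*(-562) + 65886) = 1/(-17422 + 65886) = 1/48464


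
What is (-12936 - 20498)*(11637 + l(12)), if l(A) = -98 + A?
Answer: -386196134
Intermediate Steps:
(-12936 - 20498)*(11637 + l(12)) = (-12936 - 20498)*(11637 + (-98 + 12)) = -33434*(11637 - 86) = -33434*11551 = -386196134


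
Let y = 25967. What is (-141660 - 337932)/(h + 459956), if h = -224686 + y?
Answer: -159864/87079 ≈ -1.8358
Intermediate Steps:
h = -198719 (h = -224686 + 25967 = -198719)
(-141660 - 337932)/(h + 459956) = (-141660 - 337932)/(-198719 + 459956) = -479592/261237 = -479592*1/261237 = -159864/87079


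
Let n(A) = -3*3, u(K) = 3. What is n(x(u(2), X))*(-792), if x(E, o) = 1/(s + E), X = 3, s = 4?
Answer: 7128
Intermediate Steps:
x(E, o) = 1/(4 + E)
n(A) = -9
n(x(u(2), X))*(-792) = -9*(-792) = 7128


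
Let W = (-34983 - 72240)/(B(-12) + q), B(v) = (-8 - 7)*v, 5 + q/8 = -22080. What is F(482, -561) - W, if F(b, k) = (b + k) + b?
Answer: 71022277/176500 ≈ 402.39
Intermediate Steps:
q = -176680 (q = -40 + 8*(-22080) = -40 - 176640 = -176680)
F(b, k) = k + 2*b
B(v) = -15*v
W = 107223/176500 (W = (-34983 - 72240)/(-15*(-12) - 176680) = -107223/(180 - 176680) = -107223/(-176500) = -107223*(-1/176500) = 107223/176500 ≈ 0.60750)
F(482, -561) - W = (-561 + 2*482) - 1*107223/176500 = (-561 + 964) - 107223/176500 = 403 - 107223/176500 = 71022277/176500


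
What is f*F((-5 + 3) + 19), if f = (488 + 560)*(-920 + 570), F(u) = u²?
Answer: -106005200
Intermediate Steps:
f = -366800 (f = 1048*(-350) = -366800)
f*F((-5 + 3) + 19) = -366800*((-5 + 3) + 19)² = -366800*(-2 + 19)² = -366800*17² = -366800*289 = -106005200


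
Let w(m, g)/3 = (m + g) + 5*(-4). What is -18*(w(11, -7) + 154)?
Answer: -1908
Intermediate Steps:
w(m, g) = -60 + 3*g + 3*m (w(m, g) = 3*((m + g) + 5*(-4)) = 3*((g + m) - 20) = 3*(-20 + g + m) = -60 + 3*g + 3*m)
-18*(w(11, -7) + 154) = -18*((-60 + 3*(-7) + 3*11) + 154) = -18*((-60 - 21 + 33) + 154) = -18*(-48 + 154) = -18*106 = -1908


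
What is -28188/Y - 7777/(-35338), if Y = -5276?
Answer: 259284749/46610822 ≈ 5.5628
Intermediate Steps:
-28188/Y - 7777/(-35338) = -28188/(-5276) - 7777/(-35338) = -28188*(-1/5276) - 7777*(-1/35338) = 7047/1319 + 7777/35338 = 259284749/46610822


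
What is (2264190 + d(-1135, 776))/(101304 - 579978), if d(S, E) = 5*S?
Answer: -322645/68382 ≈ -4.7183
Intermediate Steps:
(2264190 + d(-1135, 776))/(101304 - 579978) = (2264190 + 5*(-1135))/(101304 - 579978) = (2264190 - 5675)/(-478674) = 2258515*(-1/478674) = -322645/68382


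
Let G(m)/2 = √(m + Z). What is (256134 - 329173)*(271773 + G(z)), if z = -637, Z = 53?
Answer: -19850028147 - 292156*I*√146 ≈ -1.985e+10 - 3.5301e+6*I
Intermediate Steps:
G(m) = 2*√(53 + m) (G(m) = 2*√(m + 53) = 2*√(53 + m))
(256134 - 329173)*(271773 + G(z)) = (256134 - 329173)*(271773 + 2*√(53 - 637)) = -73039*(271773 + 2*√(-584)) = -73039*(271773 + 2*(2*I*√146)) = -73039*(271773 + 4*I*√146) = -19850028147 - 292156*I*√146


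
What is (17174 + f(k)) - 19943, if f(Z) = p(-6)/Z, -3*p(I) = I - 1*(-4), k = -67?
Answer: -556571/201 ≈ -2769.0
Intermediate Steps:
p(I) = -4/3 - I/3 (p(I) = -(I - 1*(-4))/3 = -(I + 4)/3 = -(4 + I)/3 = -4/3 - I/3)
f(Z) = 2/(3*Z) (f(Z) = (-4/3 - ⅓*(-6))/Z = (-4/3 + 2)/Z = 2/(3*Z))
(17174 + f(k)) - 19943 = (17174 + (⅔)/(-67)) - 19943 = (17174 + (⅔)*(-1/67)) - 19943 = (17174 - 2/201) - 19943 = 3451972/201 - 19943 = -556571/201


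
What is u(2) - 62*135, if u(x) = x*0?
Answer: -8370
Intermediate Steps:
u(x) = 0
u(2) - 62*135 = 0 - 62*135 = 0 - 8370 = -8370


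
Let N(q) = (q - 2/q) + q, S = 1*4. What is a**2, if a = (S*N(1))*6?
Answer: 0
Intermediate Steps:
S = 4
N(q) = -2/q + 2*q
a = 0 (a = (4*(-2/1 + 2*1))*6 = (4*(-2*1 + 2))*6 = (4*(-2 + 2))*6 = (4*0)*6 = 0*6 = 0)
a**2 = 0**2 = 0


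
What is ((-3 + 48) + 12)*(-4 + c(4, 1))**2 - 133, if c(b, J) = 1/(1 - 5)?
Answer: 14345/16 ≈ 896.56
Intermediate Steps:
c(b, J) = -1/4 (c(b, J) = 1/(-4) = -1/4)
((-3 + 48) + 12)*(-4 + c(4, 1))**2 - 133 = ((-3 + 48) + 12)*(-4 - 1/4)**2 - 133 = (45 + 12)*(-17/4)**2 - 133 = 57*(289/16) - 133 = 16473/16 - 133 = 14345/16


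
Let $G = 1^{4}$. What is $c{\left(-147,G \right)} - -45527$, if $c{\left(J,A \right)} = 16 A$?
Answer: $45543$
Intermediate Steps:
$G = 1$
$c{\left(-147,G \right)} - -45527 = 16 \cdot 1 - -45527 = 16 + 45527 = 45543$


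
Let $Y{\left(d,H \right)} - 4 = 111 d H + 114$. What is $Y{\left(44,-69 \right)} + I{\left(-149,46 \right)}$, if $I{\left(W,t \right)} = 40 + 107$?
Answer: $-336731$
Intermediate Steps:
$I{\left(W,t \right)} = 147$
$Y{\left(d,H \right)} = 118 + 111 H d$ ($Y{\left(d,H \right)} = 4 + \left(111 d H + 114\right) = 4 + \left(111 H d + 114\right) = 4 + \left(114 + 111 H d\right) = 118 + 111 H d$)
$Y{\left(44,-69 \right)} + I{\left(-149,46 \right)} = \left(118 + 111 \left(-69\right) 44\right) + 147 = \left(118 - 336996\right) + 147 = -336878 + 147 = -336731$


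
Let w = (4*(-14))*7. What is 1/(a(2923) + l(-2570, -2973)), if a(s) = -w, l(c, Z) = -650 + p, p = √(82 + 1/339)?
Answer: -87462/22537397 - √9423861/22537397 ≈ -0.0040170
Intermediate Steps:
p = √9423861/339 (p = √(82 + 1/339) = √(27799/339) = √9423861/339 ≈ 9.0555)
l(c, Z) = -650 + √9423861/339
w = -392 (w = -56*7 = -392)
a(s) = 392 (a(s) = -1*(-392) = 392)
1/(a(2923) + l(-2570, -2973)) = 1/(392 + (-650 + √9423861/339)) = 1/(-258 + √9423861/339)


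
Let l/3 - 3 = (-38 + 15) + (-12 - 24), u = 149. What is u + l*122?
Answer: -20347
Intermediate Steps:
l = -168 (l = 9 + 3*((-38 + 15) + (-12 - 24)) = 9 + 3*(-23 - 36) = 9 + 3*(-59) = 9 - 177 = -168)
u + l*122 = 149 - 168*122 = 149 - 20496 = -20347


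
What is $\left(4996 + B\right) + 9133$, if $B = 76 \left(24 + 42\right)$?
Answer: $19145$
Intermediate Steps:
$B = 5016$ ($B = 76 \cdot 66 = 5016$)
$\left(4996 + B\right) + 9133 = \left(4996 + 5016\right) + 9133 = 10012 + 9133 = 19145$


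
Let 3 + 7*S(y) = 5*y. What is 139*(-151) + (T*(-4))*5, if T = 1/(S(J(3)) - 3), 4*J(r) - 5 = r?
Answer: -20979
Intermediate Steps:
J(r) = 5/4 + r/4
S(y) = -3/7 + 5*y/7 (S(y) = -3/7 + (5*y)/7 = -3/7 + 5*y/7)
T = -½ (T = 1/((-3/7 + 5*(5/4 + (¼)*3)/7) - 3) = 1/((-3/7 + 5*(5/4 + ¾)/7) - 3) = 1/((-3/7 + (5/7)*2) - 3) = 1/((-3/7 + 10/7) - 3) = 1/(1 - 3) = 1/(-2) = -½ ≈ -0.50000)
139*(-151) + (T*(-4))*5 = 139*(-151) - ½*(-4)*5 = -20989 + 2*5 = -20989 + 10 = -20979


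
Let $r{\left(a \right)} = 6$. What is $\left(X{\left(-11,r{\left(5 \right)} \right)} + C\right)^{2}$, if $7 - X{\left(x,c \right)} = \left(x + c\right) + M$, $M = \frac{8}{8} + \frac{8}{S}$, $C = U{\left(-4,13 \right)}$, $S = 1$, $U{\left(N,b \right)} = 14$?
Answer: $289$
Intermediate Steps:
$C = 14$
$M = 9$ ($M = \frac{8}{8} + \frac{8}{1} = 8 \cdot \frac{1}{8} + 8 \cdot 1 = 1 + 8 = 9$)
$X{\left(x,c \right)} = -2 - c - x$ ($X{\left(x,c \right)} = 7 - \left(\left(x + c\right) + 9\right) = 7 - \left(\left(c + x\right) + 9\right) = 7 - \left(9 + c + x\right) = -2 - c - x$)
$\left(X{\left(-11,r{\left(5 \right)} \right)} + C\right)^{2} = \left(\left(-2 - 6 - -11\right) + 14\right)^{2} = \left(\left(-2 - 6 + 11\right) + 14\right)^{2} = \left(3 + 14\right)^{2} = 17^{2} = 289$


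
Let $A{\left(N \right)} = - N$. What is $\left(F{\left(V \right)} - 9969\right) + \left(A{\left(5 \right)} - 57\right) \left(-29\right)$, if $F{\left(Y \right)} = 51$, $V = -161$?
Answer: $-8120$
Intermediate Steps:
$\left(F{\left(V \right)} - 9969\right) + \left(A{\left(5 \right)} - 57\right) \left(-29\right) = \left(51 - 9969\right) + \left(\left(-1\right) 5 - 57\right) \left(-29\right) = -9918 + \left(-5 - 57\right) \left(-29\right) = -9918 - -1798 = -9918 + 1798 = -8120$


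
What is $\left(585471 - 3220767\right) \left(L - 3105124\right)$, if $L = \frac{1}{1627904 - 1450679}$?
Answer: $\frac{483406049608910368}{59075} \approx 8.1829 \cdot 10^{12}$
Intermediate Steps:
$L = \frac{1}{177225} \approx 5.6425 \cdot 10^{-6}$
$\left(585471 - 3220767\right) \left(L - 3105124\right) = \left(585471 - 3220767\right) \left(\frac{1}{177225} - 3105124\right) = \left(-2635296\right) \left(- \frac{550305600899}{177225}\right) = \frac{483406049608910368}{59075}$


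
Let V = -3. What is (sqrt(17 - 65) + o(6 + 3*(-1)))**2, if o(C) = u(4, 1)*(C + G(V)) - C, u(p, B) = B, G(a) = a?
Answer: (3 - 4*I*sqrt(3))**2 ≈ -39.0 - 41.569*I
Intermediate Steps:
o(C) = -3 (o(C) = 1*(C - 3) - C = 1*(-3 + C) - C = (-3 + C) - C = -3)
(sqrt(17 - 65) + o(6 + 3*(-1)))**2 = (sqrt(17 - 65) - 3)**2 = (sqrt(-48) - 3)**2 = (4*I*sqrt(3) - 3)**2 = (-3 + 4*I*sqrt(3))**2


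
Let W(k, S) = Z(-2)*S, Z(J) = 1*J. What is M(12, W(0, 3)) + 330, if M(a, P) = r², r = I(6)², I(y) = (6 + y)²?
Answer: 429982026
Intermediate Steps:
Z(J) = J
W(k, S) = -2*S
r = 20736 (r = ((6 + 6)²)² = (12²)² = 144² = 20736)
M(a, P) = 429981696 (M(a, P) = 20736² = 429981696)
M(12, W(0, 3)) + 330 = 429981696 + 330 = 429982026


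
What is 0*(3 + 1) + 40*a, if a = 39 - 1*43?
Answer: -160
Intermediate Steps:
a = -4 (a = 39 - 43 = -4)
0*(3 + 1) + 40*a = 0*(3 + 1) + 40*(-4) = 0*4 - 160 = 0 - 160 = -160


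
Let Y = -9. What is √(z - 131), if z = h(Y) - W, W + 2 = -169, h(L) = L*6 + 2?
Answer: 2*I*√3 ≈ 3.4641*I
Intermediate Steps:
h(L) = 2 + 6*L (h(L) = 6*L + 2 = 2 + 6*L)
W = -171 (W = -2 - 169 = -171)
z = 119 (z = (2 + 6*(-9)) - 1*(-171) = (2 - 54) + 171 = -52 + 171 = 119)
√(z - 131) = √(119 - 131) = √(-12) = 2*I*√3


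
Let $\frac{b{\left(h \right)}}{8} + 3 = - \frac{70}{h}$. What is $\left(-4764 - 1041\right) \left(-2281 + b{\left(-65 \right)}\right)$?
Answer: $\frac{173296665}{13} \approx 1.3331 \cdot 10^{7}$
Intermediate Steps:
$b{\left(h \right)} = -24 - \frac{560}{h}$ ($b{\left(h \right)} = -24 + 8 \left(- \frac{70}{h}\right) = -24 - \frac{560}{h}$)
$\left(-4764 - 1041\right) \left(-2281 + b{\left(-65 \right)}\right) = \left(-4764 - 1041\right) \left(-2281 - \left(24 + \frac{560}{-65}\right)\right) = - 5805 \left(-2281 - \frac{200}{13}\right) = \left(-5805\right) \left(- \frac{29853}{13}\right) = \frac{173296665}{13}$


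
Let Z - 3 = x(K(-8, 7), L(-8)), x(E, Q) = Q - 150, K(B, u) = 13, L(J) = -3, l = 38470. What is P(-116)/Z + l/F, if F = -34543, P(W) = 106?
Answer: -4716029/2590725 ≈ -1.8204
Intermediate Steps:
x(E, Q) = -150 + Q
Z = -150 (Z = 3 + (-150 - 3) = 3 - 153 = -150)
P(-116)/Z + l/F = 106/(-150) + 38470/(-34543) = 106*(-1/150) + 38470*(-1/34543) = -53/75 - 38470/34543 = -4716029/2590725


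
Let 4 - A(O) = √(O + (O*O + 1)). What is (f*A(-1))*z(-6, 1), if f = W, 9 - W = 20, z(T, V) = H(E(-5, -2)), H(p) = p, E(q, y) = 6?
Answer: -198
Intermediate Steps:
z(T, V) = 6
A(O) = 4 - √(1 + O + O²) (A(O) = 4 - √(O + (O*O + 1)) = 4 - √(O + (O² + 1)) = 4 - √(O + (1 + O²)) = 4 - √(1 + O + O²))
W = -11 (W = 9 - 1*20 = 9 - 20 = -11)
f = -11
(f*A(-1))*z(-6, 1) = -11*(4 - √(1 - 1 + (-1)²))*6 = -11*(4 - √(1 - 1 + 1))*6 = -11*(4 - √1)*6 = -11*(4 - 1*1)*6 = -11*(4 - 1)*6 = -11*3*6 = -33*6 = -198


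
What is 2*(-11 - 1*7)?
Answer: -36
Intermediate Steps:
2*(-11 - 1*7) = 2*(-11 - 7) = 2*(-18) = -36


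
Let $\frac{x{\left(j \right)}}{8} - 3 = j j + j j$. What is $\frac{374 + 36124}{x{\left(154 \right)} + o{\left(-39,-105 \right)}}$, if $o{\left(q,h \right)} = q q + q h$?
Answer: $\frac{18249}{192548} \approx 0.094776$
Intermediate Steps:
$o{\left(q,h \right)} = q^{2} + h q$
$x{\left(j \right)} = 24 + 16 j^{2}$ ($x{\left(j \right)} = 24 + 8 \left(j j + j j\right) = 24 + 8 \left(j^{2} + j^{2}\right) = 24 + 8 \cdot 2 j^{2} = 24 + 16 j^{2}$)
$\frac{374 + 36124}{x{\left(154 \right)} + o{\left(-39,-105 \right)}} = \frac{374 + 36124}{\left(24 + 16 \cdot 154^{2}\right) - 39 \left(-105 - 39\right)} = \frac{36498}{\left(24 + 16 \cdot 23716\right) - -5616} = \frac{36498}{\left(24 + 379456\right) + 5616} = \frac{36498}{379480 + 5616} = \frac{36498}{385096} = 36498 \cdot \frac{1}{385096} = \frac{18249}{192548}$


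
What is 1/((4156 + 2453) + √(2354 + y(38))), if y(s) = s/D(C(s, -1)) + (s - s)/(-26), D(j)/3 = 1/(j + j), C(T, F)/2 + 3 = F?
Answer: 19827/131030189 - √19362/131030189 ≈ 0.00015025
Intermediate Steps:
C(T, F) = -6 + 2*F
D(j) = 3/(2*j) (D(j) = 3/(j + j) = 3/((2*j)) = 3*(1/(2*j)) = 3/(2*j))
y(s) = -16*s/3 (y(s) = s/((3/(2*(-6 + 2*(-1))))) + (s - s)/(-26) = s/((3/(2*(-6 - 2)))) + 0*(-1/26) = s/(((3/2)/(-8))) + 0 = s/(((3/2)*(-⅛))) + 0 = s/(-3/16) + 0 = s*(-16/3) + 0 = -16*s/3 + 0 = -16*s/3)
1/((4156 + 2453) + √(2354 + y(38))) = 1/((4156 + 2453) + √(2354 - 16/3*38)) = 1/(6609 + √(2354 - 608/3)) = 1/(6609 + √(6454/3)) = 1/(6609 + √19362/3)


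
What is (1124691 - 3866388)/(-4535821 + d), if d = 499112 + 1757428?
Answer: 2741697/2279281 ≈ 1.2029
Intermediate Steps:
d = 2256540
(1124691 - 3866388)/(-4535821 + d) = (1124691 - 3866388)/(-4535821 + 2256540) = -2741697/(-2279281) = -2741697*(-1/2279281) = 2741697/2279281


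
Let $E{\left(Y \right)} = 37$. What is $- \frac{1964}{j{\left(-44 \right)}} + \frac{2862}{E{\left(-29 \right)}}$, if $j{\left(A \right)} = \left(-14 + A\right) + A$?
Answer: $\frac{182296}{1887} \approx 96.606$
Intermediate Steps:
$j{\left(A \right)} = -14 + 2 A$
$- \frac{1964}{j{\left(-44 \right)}} + \frac{2862}{E{\left(-29 \right)}} = - \frac{1964}{-14 + 2 \left(-44\right)} + \frac{2862}{37} = - \frac{1964}{-14 - 88} + 2862 \cdot \frac{1}{37} = - \frac{1964}{-102} + \frac{2862}{37} = \left(-1964\right) \left(- \frac{1}{102}\right) + \frac{2862}{37} = \frac{982}{51} + \frac{2862}{37} = \frac{182296}{1887}$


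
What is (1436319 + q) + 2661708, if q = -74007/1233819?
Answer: 187267537078/45697 ≈ 4.0980e+6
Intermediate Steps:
q = -2741/45697 (q = -74007*1/1233819 = -2741/45697 ≈ -0.059982)
(1436319 + q) + 2661708 = (1436319 - 2741/45697) + 2661708 = 65635466602/45697 + 2661708 = 187267537078/45697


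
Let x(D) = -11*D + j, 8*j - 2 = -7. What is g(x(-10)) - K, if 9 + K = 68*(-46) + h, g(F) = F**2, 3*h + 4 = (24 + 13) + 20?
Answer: 2895787/192 ≈ 15082.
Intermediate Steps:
j = -5/8 (j = 1/4 + (1/8)*(-7) = 1/4 - 7/8 = -5/8 ≈ -0.62500)
x(D) = -5/8 - 11*D (x(D) = -11*D - 5/8 = -5/8 - 11*D)
h = 53/3 (h = -4/3 + ((24 + 13) + 20)/3 = -4/3 + (37 + 20)/3 = -4/3 + (1/3)*57 = -4/3 + 19 = 53/3 ≈ 17.667)
K = -9358/3 (K = -9 + (68*(-46) + 53/3) = -9 + (-3128 + 53/3) = -9 - 9331/3 = -9358/3 ≈ -3119.3)
g(x(-10)) - K = (-5/8 - 11*(-10))**2 - 1*(-9358/3) = (-5/8 + 110)**2 + 9358/3 = (875/8)**2 + 9358/3 = 765625/64 + 9358/3 = 2895787/192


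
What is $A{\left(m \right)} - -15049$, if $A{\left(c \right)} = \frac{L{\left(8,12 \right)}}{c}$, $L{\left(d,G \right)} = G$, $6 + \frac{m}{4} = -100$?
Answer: $\frac{1595191}{106} \approx 15049.0$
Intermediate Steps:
$m = -424$ ($m = -24 + 4 \left(-100\right) = -24 - 400 = -424$)
$A{\left(c \right)} = \frac{12}{c}$
$A{\left(m \right)} - -15049 = \frac{12}{-424} - -15049 = 12 \left(- \frac{1}{424}\right) + 15049 = - \frac{3}{106} + 15049 = \frac{1595191}{106}$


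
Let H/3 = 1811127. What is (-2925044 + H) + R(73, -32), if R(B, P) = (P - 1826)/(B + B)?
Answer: 183107672/73 ≈ 2.5083e+6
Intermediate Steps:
H = 5433381 (H = 3*1811127 = 5433381)
R(B, P) = (-1826 + P)/(2*B) (R(B, P) = (-1826 + P)/((2*B)) = (-1826 + P)*(1/(2*B)) = (-1826 + P)/(2*B))
(-2925044 + H) + R(73, -32) = (-2925044 + 5433381) + (1/2)*(-1826 - 32)/73 = 2508337 + (1/2)*(1/73)*(-1858) = 2508337 - 929/73 = 183107672/73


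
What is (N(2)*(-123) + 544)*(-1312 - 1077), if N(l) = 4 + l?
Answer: 463466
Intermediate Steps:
(N(2)*(-123) + 544)*(-1312 - 1077) = ((4 + 2)*(-123) + 544)*(-1312 - 1077) = (6*(-123) + 544)*(-2389) = (-738 + 544)*(-2389) = -194*(-2389) = 463466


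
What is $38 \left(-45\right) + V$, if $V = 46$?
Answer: $-1664$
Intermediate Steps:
$38 \left(-45\right) + V = 38 \left(-45\right) + 46 = -1710 + 46 = -1664$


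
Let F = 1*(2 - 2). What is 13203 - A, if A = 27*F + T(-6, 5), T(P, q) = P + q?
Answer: 13204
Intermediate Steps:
F = 0 (F = 1*0 = 0)
A = -1 (A = 27*0 + (-6 + 5) = 0 - 1 = -1)
13203 - A = 13203 - 1*(-1) = 13203 + 1 = 13204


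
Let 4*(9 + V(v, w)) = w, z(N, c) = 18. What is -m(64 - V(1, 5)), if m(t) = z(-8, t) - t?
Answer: 215/4 ≈ 53.750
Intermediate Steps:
V(v, w) = -9 + w/4
m(t) = 18 - t
-m(64 - V(1, 5)) = -(18 - (64 - (-9 + (¼)*5))) = -(18 - (64 - (-9 + 5/4))) = -(18 - (64 - 1*(-31/4))) = -(18 - (64 + 31/4)) = -(18 - 1*287/4) = -(18 - 287/4) = -1*(-215/4) = 215/4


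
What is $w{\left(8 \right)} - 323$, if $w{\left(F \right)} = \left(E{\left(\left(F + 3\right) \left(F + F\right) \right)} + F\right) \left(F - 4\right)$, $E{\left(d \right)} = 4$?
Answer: $-275$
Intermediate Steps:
$w{\left(F \right)} = \left(-4 + F\right) \left(4 + F\right)$ ($w{\left(F \right)} = \left(4 + F\right) \left(F - 4\right) = \left(4 + F\right) \left(-4 + F\right) = \left(-4 + F\right) \left(4 + F\right)$)
$w{\left(8 \right)} - 323 = \left(-16 + 8^{2}\right) - 323 = \left(-16 + 64\right) - 323 = 48 - 323 = -275$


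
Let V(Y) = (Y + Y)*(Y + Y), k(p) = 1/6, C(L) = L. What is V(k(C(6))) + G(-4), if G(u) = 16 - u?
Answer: 181/9 ≈ 20.111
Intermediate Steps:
k(p) = 1/6
V(Y) = 4*Y**2 (V(Y) = (2*Y)*(2*Y) = 4*Y**2)
V(k(C(6))) + G(-4) = 4*(1/6)**2 + (16 - 1*(-4)) = 4*(1/36) + (16 + 4) = 1/9 + 20 = 181/9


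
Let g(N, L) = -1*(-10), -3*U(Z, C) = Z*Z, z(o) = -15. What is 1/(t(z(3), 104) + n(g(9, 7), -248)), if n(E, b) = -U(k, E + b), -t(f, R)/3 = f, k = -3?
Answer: 1/48 ≈ 0.020833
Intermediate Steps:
U(Z, C) = -Z²/3 (U(Z, C) = -Z*Z/3 = -Z²/3)
t(f, R) = -3*f
g(N, L) = 10
n(E, b) = 3 (n(E, b) = -(-1)*(-3)²/3 = -(-1)*9/3 = -1*(-3) = 3)
1/(t(z(3), 104) + n(g(9, 7), -248)) = 1/(-3*(-15) + 3) = 1/(45 + 3) = 1/48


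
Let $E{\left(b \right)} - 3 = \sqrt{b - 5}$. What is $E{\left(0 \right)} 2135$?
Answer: $6405 + 2135 i \sqrt{5} \approx 6405.0 + 4774.0 i$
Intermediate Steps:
$E{\left(b \right)} = 3 + \sqrt{-5 + b}$ ($E{\left(b \right)} = 3 + \sqrt{b - 5} = 3 + \sqrt{-5 + b}$)
$E{\left(0 \right)} 2135 = \left(3 + \sqrt{-5 + 0}\right) 2135 = \left(3 + \sqrt{-5}\right) 2135 = \left(3 + i \sqrt{5}\right) 2135 = 6405 + 2135 i \sqrt{5}$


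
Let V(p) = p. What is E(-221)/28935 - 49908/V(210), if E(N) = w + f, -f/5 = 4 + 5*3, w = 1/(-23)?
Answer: -221429884/931707 ≈ -237.66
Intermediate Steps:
w = -1/23 ≈ -0.043478
f = -95 (f = -5*(4 + 5*3) = -5*(4 + 15) = -5*19 = -95)
E(N) = -2186/23 (E(N) = -1/23 - 95 = -2186/23)
E(-221)/28935 - 49908/V(210) = -2186/23/28935 - 49908/210 = -2186/23*1/28935 - 49908*1/210 = -2186/665505 - 8318/35 = -221429884/931707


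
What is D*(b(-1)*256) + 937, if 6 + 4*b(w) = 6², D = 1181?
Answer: 2268457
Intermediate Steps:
b(w) = 15/2 (b(w) = -3/2 + (¼)*6² = -3/2 + (¼)*36 = -3/2 + 9 = 15/2)
D*(b(-1)*256) + 937 = 1181*((15/2)*256) + 937 = 1181*1920 + 937 = 2267520 + 937 = 2268457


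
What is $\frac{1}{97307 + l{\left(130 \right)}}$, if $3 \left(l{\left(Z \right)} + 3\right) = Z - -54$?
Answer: $\frac{3}{292096} \approx 1.0271 \cdot 10^{-5}$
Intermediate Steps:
$l{\left(Z \right)} = 15 + \frac{Z}{3}$ ($l{\left(Z \right)} = -3 + \frac{Z - -54}{3} = -3 + \frac{Z + 54}{3} = -3 + \frac{54 + Z}{3} = -3 + \left(18 + \frac{Z}{3}\right) = 15 + \frac{Z}{3}$)
$\frac{1}{97307 + l{\left(130 \right)}} = \frac{1}{97307 + \left(15 + \frac{1}{3} \cdot 130\right)} = \frac{1}{97307 + \left(15 + \frac{130}{3}\right)} = \frac{1}{97307 + \frac{175}{3}} = \frac{1}{\frac{292096}{3}} = \frac{3}{292096}$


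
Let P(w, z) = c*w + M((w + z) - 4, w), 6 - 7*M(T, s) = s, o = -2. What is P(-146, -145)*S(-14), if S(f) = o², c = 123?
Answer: -502216/7 ≈ -71745.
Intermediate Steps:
S(f) = 4 (S(f) = (-2)² = 4)
M(T, s) = 6/7 - s/7
P(w, z) = 6/7 + 860*w/7 (P(w, z) = 123*w + (6/7 - w/7) = 6/7 + 860*w/7)
P(-146, -145)*S(-14) = (6/7 + (860/7)*(-146))*4 = (6/7 - 125560/7)*4 = -125554/7*4 = -502216/7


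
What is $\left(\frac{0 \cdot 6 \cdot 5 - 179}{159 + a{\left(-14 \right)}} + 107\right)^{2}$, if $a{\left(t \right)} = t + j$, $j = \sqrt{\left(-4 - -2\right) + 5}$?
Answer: $\frac{1235875802331}{110481121} + \frac{397988421 \sqrt{3}}{220962242} \approx 11189.0$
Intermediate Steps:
$j = \sqrt{3}$ ($j = \sqrt{\left(-4 + 2\right) + 5} = \sqrt{-2 + 5} = \sqrt{3} \approx 1.732$)
$a{\left(t \right)} = t + \sqrt{3}$
$\left(\frac{0 \cdot 6 \cdot 5 - 179}{159 + a{\left(-14 \right)}} + 107\right)^{2} = \left(\frac{0 \cdot 6 \cdot 5 - 179}{159 - \left(14 - \sqrt{3}\right)} + 107\right)^{2} = \left(\frac{0 \cdot 5 - 179}{145 + \sqrt{3}} + 107\right)^{2} = \left(\frac{0 - 179}{145 + \sqrt{3}} + 107\right)^{2} = \left(- \frac{179}{145 + \sqrt{3}} + 107\right)^{2} = \left(107 - \frac{179}{145 + \sqrt{3}}\right)^{2}$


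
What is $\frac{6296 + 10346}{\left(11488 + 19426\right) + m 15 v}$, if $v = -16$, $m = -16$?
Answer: $\frac{8321}{17377} \approx 0.47885$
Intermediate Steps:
$\frac{6296 + 10346}{\left(11488 + 19426\right) + m 15 v} = \frac{6296 + 10346}{\left(11488 + 19426\right) + \left(-16\right) 15 \left(-16\right)} = \frac{16642}{30914 - -3840} = \frac{16642}{30914 + 3840} = \frac{16642}{34754} = 16642 \cdot \frac{1}{34754} = \frac{8321}{17377}$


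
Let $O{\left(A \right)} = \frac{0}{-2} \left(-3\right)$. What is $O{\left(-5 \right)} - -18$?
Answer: $18$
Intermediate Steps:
$O{\left(A \right)} = 0$ ($O{\left(A \right)} = 0 \left(- \frac{1}{2}\right) \left(-3\right) = 0 \left(-3\right) = 0$)
$O{\left(-5 \right)} - -18 = 0 - -18 = 0 + 18 = 18$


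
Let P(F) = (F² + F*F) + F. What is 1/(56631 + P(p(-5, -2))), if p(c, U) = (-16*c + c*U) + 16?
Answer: 1/79209 ≈ 1.2625e-5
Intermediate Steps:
p(c, U) = 16 - 16*c + U*c (p(c, U) = (-16*c + U*c) + 16 = 16 - 16*c + U*c)
P(F) = F + 2*F² (P(F) = (F² + F²) + F = 2*F² + F = F + 2*F²)
1/(56631 + P(p(-5, -2))) = 1/(56631 + (16 - 16*(-5) - 2*(-5))*(1 + 2*(16 - 16*(-5) - 2*(-5)))) = 1/(56631 + (16 + 80 + 10)*(1 + 2*(16 + 80 + 10))) = 1/(56631 + 106*(1 + 2*106)) = 1/(56631 + 106*(1 + 212)) = 1/(56631 + 106*213) = 1/(56631 + 22578) = 1/79209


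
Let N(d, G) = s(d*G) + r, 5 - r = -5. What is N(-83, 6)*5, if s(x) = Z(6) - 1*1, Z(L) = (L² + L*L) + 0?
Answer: 405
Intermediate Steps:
r = 10 (r = 5 - 1*(-5) = 5 + 5 = 10)
Z(L) = 2*L² (Z(L) = (L² + L²) + 0 = 2*L² + 0 = 2*L²)
s(x) = 71 (s(x) = 2*6² - 1*1 = 2*36 - 1 = 72 - 1 = 71)
N(d, G) = 81 (N(d, G) = 71 + 10 = 81)
N(-83, 6)*5 = 81*5 = 405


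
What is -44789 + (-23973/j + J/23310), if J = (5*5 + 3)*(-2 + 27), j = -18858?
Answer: -93751312919/2093238 ≈ -44788.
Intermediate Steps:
J = 700 (J = (25 + 3)*25 = 28*25 = 700)
-44789 + (-23973/j + J/23310) = -44789 + (-23973/(-18858) + 700/23310) = -44789 + (-23973*(-1/18858) + 700*(1/23310)) = -44789 + (7991/6286 + 10/333) = -44789 + 2723863/2093238 = -93751312919/2093238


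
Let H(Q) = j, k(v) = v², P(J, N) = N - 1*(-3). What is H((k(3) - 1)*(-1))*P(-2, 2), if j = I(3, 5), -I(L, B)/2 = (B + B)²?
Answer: -1000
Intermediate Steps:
I(L, B) = -8*B² (I(L, B) = -2*(B + B)² = -2*4*B² = -8*B²)
P(J, N) = 3 + N (P(J, N) = N + 3 = 3 + N)
j = -200 (j = -8*5² = -8*25 = -200)
H(Q) = -200
H((k(3) - 1)*(-1))*P(-2, 2) = -200*(3 + 2) = -200*5 = -1000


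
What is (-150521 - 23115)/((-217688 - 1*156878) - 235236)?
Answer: 86818/304901 ≈ 0.28474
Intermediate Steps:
(-150521 - 23115)/((-217688 - 1*156878) - 235236) = -173636/((-217688 - 156878) - 235236) = -173636/(-374566 - 235236) = -173636/(-609802) = -173636*(-1/609802) = 86818/304901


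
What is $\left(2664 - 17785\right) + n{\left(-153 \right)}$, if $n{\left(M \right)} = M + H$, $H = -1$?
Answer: $-15275$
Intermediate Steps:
$n{\left(M \right)} = -1 + M$ ($n{\left(M \right)} = M - 1 = -1 + M$)
$\left(2664 - 17785\right) + n{\left(-153 \right)} = \left(2664 - 17785\right) - 154 = -15121 - 154 = -15275$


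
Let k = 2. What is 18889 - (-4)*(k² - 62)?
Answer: 18657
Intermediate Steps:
18889 - (-4)*(k² - 62) = 18889 - (-4)*(2² - 62) = 18889 - (-4)*(4 - 62) = 18889 - (-4)*(-58) = 18889 - 1*232 = 18889 - 232 = 18657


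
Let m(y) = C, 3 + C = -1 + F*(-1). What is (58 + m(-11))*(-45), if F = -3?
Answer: -2565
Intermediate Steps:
C = -1 (C = -3 + (-1 - 3*(-1)) = -3 + (-1 + 3) = -3 + 2 = -1)
m(y) = -1
(58 + m(-11))*(-45) = (58 - 1)*(-45) = 57*(-45) = -2565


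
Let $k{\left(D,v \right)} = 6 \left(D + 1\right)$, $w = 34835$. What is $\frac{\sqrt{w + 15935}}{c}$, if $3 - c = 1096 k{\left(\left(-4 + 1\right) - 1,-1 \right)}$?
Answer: $\frac{\sqrt{50770}}{19731} \approx 0.01142$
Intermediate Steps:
$k{\left(D,v \right)} = 6 + 6 D$ ($k{\left(D,v \right)} = 6 \left(1 + D\right) = 6 + 6 D$)
$c = 19731$ ($c = 3 - 1096 \left(6 + 6 \left(\left(-4 + 1\right) - 1\right)\right) = 3 - 1096 \left(6 + 6 \left(-3 - 1\right)\right) = 3 - 1096 \left(6 + 6 \left(-4\right)\right) = 3 - 1096 \left(6 - 24\right) = 3 - 1096 \left(-18\right) = 3 - -19728 = 3 + 19728 = 19731$)
$\frac{\sqrt{w + 15935}}{c} = \frac{\sqrt{34835 + 15935}}{19731} = \sqrt{50770} \cdot \frac{1}{19731} = \frac{\sqrt{50770}}{19731}$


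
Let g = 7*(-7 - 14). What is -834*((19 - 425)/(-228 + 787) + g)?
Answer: 68870886/559 ≈ 1.2320e+5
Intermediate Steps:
g = -147 (g = 7*(-21) = -147)
-834*((19 - 425)/(-228 + 787) + g) = -834*((19 - 425)/(-228 + 787) - 147) = -834*(-406/559 - 147) = -834*(-82579/559) = 68870886/559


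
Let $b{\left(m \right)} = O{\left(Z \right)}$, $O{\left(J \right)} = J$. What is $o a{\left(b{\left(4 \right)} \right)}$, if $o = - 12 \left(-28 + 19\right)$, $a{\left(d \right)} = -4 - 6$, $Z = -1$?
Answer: $-1080$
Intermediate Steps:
$b{\left(m \right)} = -1$
$a{\left(d \right)} = -10$ ($a{\left(d \right)} = -4 - 6 = -10$)
$o = 108$ ($o = \left(-12\right) \left(-9\right) = 108$)
$o a{\left(b{\left(4 \right)} \right)} = 108 \left(-10\right) = -1080$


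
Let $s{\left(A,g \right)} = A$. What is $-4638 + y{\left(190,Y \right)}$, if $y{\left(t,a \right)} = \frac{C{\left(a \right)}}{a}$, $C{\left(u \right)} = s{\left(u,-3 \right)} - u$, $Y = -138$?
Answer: $-4638$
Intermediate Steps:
$C{\left(u \right)} = 0$ ($C{\left(u \right)} = u - u = 0$)
$y{\left(t,a \right)} = 0$ ($y{\left(t,a \right)} = \frac{0}{a} = 0$)
$-4638 + y{\left(190,Y \right)} = -4638 + 0 = -4638$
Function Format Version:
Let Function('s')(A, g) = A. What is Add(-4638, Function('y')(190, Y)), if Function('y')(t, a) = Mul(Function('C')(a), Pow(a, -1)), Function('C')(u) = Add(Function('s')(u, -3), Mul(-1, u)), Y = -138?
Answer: -4638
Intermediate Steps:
Function('C')(u) = 0 (Function('C')(u) = Add(u, Mul(-1, u)) = 0)
Function('y')(t, a) = 0 (Function('y')(t, a) = Mul(0, Pow(a, -1)) = 0)
Add(-4638, Function('y')(190, Y)) = Add(-4638, 0) = -4638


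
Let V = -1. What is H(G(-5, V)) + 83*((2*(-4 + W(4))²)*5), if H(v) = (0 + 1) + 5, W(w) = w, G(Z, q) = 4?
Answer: 6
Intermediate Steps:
H(v) = 6 (H(v) = 1 + 5 = 6)
H(G(-5, V)) + 83*((2*(-4 + W(4))²)*5) = 6 + 83*((2*(-4 + 4)²)*5) = 6 + 83*((2*0²)*5) = 6 + 83*((2*0)*5) = 6 + 83*(0*5) = 6 + 83*0 = 6 + 0 = 6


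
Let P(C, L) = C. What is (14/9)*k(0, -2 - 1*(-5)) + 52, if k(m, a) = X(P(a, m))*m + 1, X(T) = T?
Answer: 482/9 ≈ 53.556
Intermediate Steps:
k(m, a) = 1 + a*m (k(m, a) = a*m + 1 = 1 + a*m)
(14/9)*k(0, -2 - 1*(-5)) + 52 = (14/9)*(1 + (-2 - 1*(-5))*0) + 52 = (14*(⅑))*(1 + (-2 + 5)*0) + 52 = 14*(1 + 3*0)/9 + 52 = 14*(1 + 0)/9 + 52 = (14/9)*1 + 52 = 14/9 + 52 = 482/9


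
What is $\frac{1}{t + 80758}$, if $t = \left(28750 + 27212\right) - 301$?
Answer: $\frac{1}{136419} \approx 7.3304 \cdot 10^{-6}$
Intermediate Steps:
$t = 55661$ ($t = 55962 - 301 = 55661$)
$\frac{1}{t + 80758} = \frac{1}{55661 + 80758} = \frac{1}{136419}$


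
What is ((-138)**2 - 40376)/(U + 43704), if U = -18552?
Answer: -5333/6288 ≈ -0.84812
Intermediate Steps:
((-138)**2 - 40376)/(U + 43704) = ((-138)**2 - 40376)/(-18552 + 43704) = (19044 - 40376)/25152 = -21332*1/25152 = -5333/6288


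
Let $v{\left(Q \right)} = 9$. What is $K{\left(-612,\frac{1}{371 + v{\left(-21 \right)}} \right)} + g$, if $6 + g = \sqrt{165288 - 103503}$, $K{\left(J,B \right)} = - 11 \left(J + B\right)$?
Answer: $\frac{2555869}{380} + 3 \sqrt{6865} \approx 6974.5$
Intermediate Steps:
$K{\left(J,B \right)} = - 11 B - 11 J$ ($K{\left(J,B \right)} = - 11 \left(B + J\right) = - 11 B - 11 J$)
$g = -6 + 3 \sqrt{6865}$ ($g = -6 + \sqrt{165288 - 103503} = -6 + \sqrt{61785} = -6 + 3 \sqrt{6865} \approx 242.57$)
$K{\left(-612,\frac{1}{371 + v{\left(-21 \right)}} \right)} + g = \left(- \frac{11}{371 + 9} - -6732\right) - \left(6 - 3 \sqrt{6865}\right) = \left(- \frac{11}{380} + 6732\right) - \left(6 - 3 \sqrt{6865}\right) = \frac{2558149}{380} - \left(6 - 3 \sqrt{6865}\right) = \frac{2555869}{380} + 3 \sqrt{6865}$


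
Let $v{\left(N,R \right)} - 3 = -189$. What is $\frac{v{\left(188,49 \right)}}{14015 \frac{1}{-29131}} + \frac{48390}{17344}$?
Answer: $\frac{47327162877}{121538080} \approx 389.4$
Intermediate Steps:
$v{\left(N,R \right)} = -186$ ($v{\left(N,R \right)} = 3 - 189 = -186$)
$\frac{v{\left(188,49 \right)}}{14015 \frac{1}{-29131}} + \frac{48390}{17344} = - \frac{186}{14015 \frac{1}{-29131}} + \frac{48390}{17344} = - \frac{186}{14015 \left(- \frac{1}{29131}\right)} + 48390 \cdot \frac{1}{17344} = - \frac{186}{- \frac{14015}{29131}} + \frac{24195}{8672} = \left(-186\right) \left(- \frac{29131}{14015}\right) + \frac{24195}{8672} = \frac{5418366}{14015} + \frac{24195}{8672} = \frac{47327162877}{121538080}$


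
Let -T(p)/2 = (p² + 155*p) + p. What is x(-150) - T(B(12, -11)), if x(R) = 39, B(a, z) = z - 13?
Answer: -6297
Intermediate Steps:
B(a, z) = -13 + z
T(p) = -312*p - 2*p² (T(p) = -2*((p² + 155*p) + p) = -2*(p² + 156*p) = -312*p - 2*p²)
x(-150) - T(B(12, -11)) = 39 - (-2)*(-13 - 11)*(156 + (-13 - 11)) = 39 - (-2)*(-24)*(156 - 24) = 39 - (-2)*(-24)*132 = 39 - 1*6336 = 39 - 6336 = -6297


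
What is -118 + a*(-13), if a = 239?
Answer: -3225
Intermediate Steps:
-118 + a*(-13) = -118 + 239*(-13) = -118 - 3107 = -3225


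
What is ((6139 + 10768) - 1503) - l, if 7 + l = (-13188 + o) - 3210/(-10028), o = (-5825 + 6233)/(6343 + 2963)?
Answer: 222403413379/7776714 ≈ 28599.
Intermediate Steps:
o = 68/1551 (o = 408/9306 = 408*(1/9306) = 68/1551 ≈ 0.043843)
l = -102610910923/7776714 (l = -7 + ((-13188 + 68/1551) - 3210/(-10028)) = -7 + (-20454520/1551 - 3210*(-1/10028)) = -7 + (-20454520/1551 + 1605/5014) = -7 - 102556473925/7776714 = -102610910923/7776714 ≈ -13195.)
((6139 + 10768) - 1503) - l = ((6139 + 10768) - 1503) - 1*(-102610910923/7776714) = (16907 - 1503) + 102610910923/7776714 = 15404 + 102610910923/7776714 = 222403413379/7776714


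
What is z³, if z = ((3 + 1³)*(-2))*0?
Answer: 0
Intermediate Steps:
z = 0 (z = ((3 + 1)*(-2))*0 = (4*(-2))*0 = -8*0 = 0)
z³ = 0³ = 0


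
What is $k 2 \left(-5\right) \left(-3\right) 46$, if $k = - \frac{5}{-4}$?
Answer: $1725$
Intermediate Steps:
$k = \frac{5}{4}$ ($k = \left(-5\right) \left(- \frac{1}{4}\right) = \frac{5}{4} \approx 1.25$)
$k 2 \left(-5\right) \left(-3\right) 46 = \frac{5}{4} \cdot 2 \left(-5\right) \left(-3\right) 46 = \frac{5}{2} \left(-5\right) \left(-3\right) 46 = \left(- \frac{25}{2}\right) \left(-3\right) 46 = \frac{75}{2} \cdot 46 = 1725$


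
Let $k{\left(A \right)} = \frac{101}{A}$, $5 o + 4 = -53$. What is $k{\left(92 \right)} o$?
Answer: $- \frac{5757}{460} \approx -12.515$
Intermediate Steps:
$o = - \frac{57}{5}$ ($o = - \frac{4}{5} + \frac{1}{5} \left(-53\right) = - \frac{4}{5} - \frac{53}{5} = - \frac{57}{5} \approx -11.4$)
$k{\left(92 \right)} o = \frac{101}{92} \left(- \frac{57}{5}\right) = - \frac{5757}{460}$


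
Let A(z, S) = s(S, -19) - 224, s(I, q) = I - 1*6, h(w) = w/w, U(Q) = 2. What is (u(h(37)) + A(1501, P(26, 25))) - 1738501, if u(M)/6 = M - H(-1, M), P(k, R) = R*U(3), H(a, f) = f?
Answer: -1738681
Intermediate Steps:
h(w) = 1
P(k, R) = 2*R (P(k, R) = R*2 = 2*R)
s(I, q) = -6 + I (s(I, q) = I - 6 = -6 + I)
A(z, S) = -230 + S (A(z, S) = (-6 + S) - 224 = -230 + S)
u(M) = 0 (u(M) = 6*(M - M) = 6*0 = 0)
(u(h(37)) + A(1501, P(26, 25))) - 1738501 = (0 + (-230 + 2*25)) - 1738501 = (0 + (-230 + 50)) - 1738501 = (0 - 180) - 1738501 = -180 - 1738501 = -1738681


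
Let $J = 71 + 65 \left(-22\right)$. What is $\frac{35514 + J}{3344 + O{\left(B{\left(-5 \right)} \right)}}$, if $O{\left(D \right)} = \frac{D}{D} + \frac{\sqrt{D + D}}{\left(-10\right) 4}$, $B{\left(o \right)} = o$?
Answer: $\frac{18279756000}{1790244001} + \frac{136620 i \sqrt{10}}{1790244001} \approx 10.211 + 0.00024132 i$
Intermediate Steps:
$J = -1359$ ($J = 71 - 1430 = -1359$)
$O{\left(D \right)} = 1 - \frac{\sqrt{2} \sqrt{D}}{40}$ ($O{\left(D \right)} = 1 + \frac{\sqrt{2 D}}{-40} = 1 + \sqrt{2} \sqrt{D} \left(- \frac{1}{40}\right) = 1 - \frac{\sqrt{2} \sqrt{D}}{40}$)
$\frac{35514 + J}{3344 + O{\left(B{\left(-5 \right)} \right)}} = \frac{35514 - 1359}{3344 + \left(1 - \frac{\sqrt{2} \sqrt{-5}}{40}\right)} = \frac{34155}{3344 + \left(1 - \frac{\sqrt{2} i \sqrt{5}}{40}\right)} = \frac{34155}{3344 + \left(1 - \frac{i \sqrt{10}}{40}\right)} = \frac{34155}{3345 - \frac{i \sqrt{10}}{40}}$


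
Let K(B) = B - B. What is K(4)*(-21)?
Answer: 0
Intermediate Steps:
K(B) = 0
K(4)*(-21) = 0*(-21) = 0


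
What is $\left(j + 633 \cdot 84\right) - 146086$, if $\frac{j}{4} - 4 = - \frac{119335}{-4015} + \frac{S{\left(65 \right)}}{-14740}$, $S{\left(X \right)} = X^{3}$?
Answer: $- \frac{4995618467}{53801} \approx -92854.0$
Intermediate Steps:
$j = \frac{3247647}{53801}$ ($j = 16 + 4 \left(- \frac{119335}{-4015} + \frac{65^{3}}{-14740}\right) = 16 + 4 \left(\left(-119335\right) \left(- \frac{1}{4015}\right) + 274625 \left(- \frac{1}{14740}\right)\right) = 16 + 4 \left(\frac{23867}{803} - \frac{54925}{2948}\right) = 16 + 4 \cdot \frac{2386831}{215204} = 16 + \frac{2386831}{53801} = \frac{3247647}{53801} \approx 60.364$)
$\left(j + 633 \cdot 84\right) - 146086 = \left(\frac{3247647}{53801} + 633 \cdot 84\right) - 146086 = \left(\frac{3247647}{53801} + 53172\right) - 146086 = \frac{2863954419}{53801} - 146086 = - \frac{4995618467}{53801}$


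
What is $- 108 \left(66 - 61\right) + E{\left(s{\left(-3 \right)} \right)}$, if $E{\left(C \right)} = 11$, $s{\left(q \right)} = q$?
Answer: $-529$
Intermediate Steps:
$- 108 \left(66 - 61\right) + E{\left(s{\left(-3 \right)} \right)} = - 108 \left(66 - 61\right) + 11 = \left(-108\right) 5 + 11 = -540 + 11 = -529$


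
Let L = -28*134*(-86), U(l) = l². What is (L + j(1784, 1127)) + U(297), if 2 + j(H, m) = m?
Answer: 412006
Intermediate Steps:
j(H, m) = -2 + m
L = 322672 (L = -3752*(-86) = 322672)
(L + j(1784, 1127)) + U(297) = (322672 + (-2 + 1127)) + 297² = (322672 + 1125) + 88209 = 323797 + 88209 = 412006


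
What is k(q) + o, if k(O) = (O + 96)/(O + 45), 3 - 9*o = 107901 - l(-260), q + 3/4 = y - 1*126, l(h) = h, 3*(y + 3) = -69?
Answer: -46614055/3879 ≈ -12017.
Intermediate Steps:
y = -26 (y = -3 + (⅓)*(-69) = -3 - 23 = -26)
q = -611/4 (q = -¾ + (-26 - 1*126) = -¾ + (-26 - 126) = -¾ - 152 = -611/4 ≈ -152.75)
o = -108158/9 (o = ⅓ - (107901 - 1*(-260))/9 = ⅓ - (107901 + 260)/9 = ⅓ - ⅑*108161 = ⅓ - 108161/9 = -108158/9 ≈ -12018.)
k(O) = (96 + O)/(45 + O)
k(q) + o = (96 - 611/4)/(45 - 611/4) - 108158/9 = -227/4/(-431/4) - 108158/9 = -4/431*(-227/4) - 108158/9 = 227/431 - 108158/9 = -46614055/3879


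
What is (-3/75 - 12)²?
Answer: 90601/625 ≈ 144.96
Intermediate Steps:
(-3/75 - 12)² = (-3*1/75 - 12)² = (-1/25 - 12)² = (-301/25)² = 90601/625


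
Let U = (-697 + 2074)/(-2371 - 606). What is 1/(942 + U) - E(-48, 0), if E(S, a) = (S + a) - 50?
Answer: 274692763/2802957 ≈ 98.001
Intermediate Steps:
U = -1377/2977 (U = 1377/(-2977) = 1377*(-1/2977) = -1377/2977 ≈ -0.46255)
E(S, a) = -50 + S + a
1/(942 + U) - E(-48, 0) = 1/(942 - 1377/2977) - (-50 - 48 + 0) = 1/(2802957/2977) - 1*(-98) = 2977/2802957 + 98 = 274692763/2802957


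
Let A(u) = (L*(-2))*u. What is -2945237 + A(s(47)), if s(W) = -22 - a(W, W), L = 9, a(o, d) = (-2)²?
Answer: -2944769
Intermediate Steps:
a(o, d) = 4
s(W) = -26 (s(W) = -22 - 1*4 = -22 - 4 = -26)
A(u) = -18*u (A(u) = (9*(-2))*u = -18*u)
-2945237 + A(s(47)) = -2945237 - 18*(-26) = -2945237 + 468 = -2944769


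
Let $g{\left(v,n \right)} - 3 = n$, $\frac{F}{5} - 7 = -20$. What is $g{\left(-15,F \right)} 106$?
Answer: $-6572$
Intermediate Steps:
$F = -65$ ($F = 35 + 5 \left(-20\right) = 35 - 100 = -65$)
$g{\left(v,n \right)} = 3 + n$
$g{\left(-15,F \right)} 106 = \left(3 - 65\right) 106 = \left(-62\right) 106 = -6572$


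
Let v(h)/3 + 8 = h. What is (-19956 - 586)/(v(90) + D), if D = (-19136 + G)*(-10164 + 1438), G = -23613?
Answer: -10271/186514010 ≈ -5.5068e-5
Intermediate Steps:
v(h) = -24 + 3*h
D = 373027774 (D = (-19136 - 23613)*(-10164 + 1438) = -42749*(-8726) = 373027774)
(-19956 - 586)/(v(90) + D) = (-19956 - 586)/((-24 + 3*90) + 373027774) = -20542/((-24 + 270) + 373027774) = -20542/(246 + 373027774) = -20542/373028020 = -20542*1/373028020 = -10271/186514010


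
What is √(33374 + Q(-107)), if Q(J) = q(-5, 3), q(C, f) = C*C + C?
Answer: √33394 ≈ 182.74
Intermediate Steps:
q(C, f) = C + C² (q(C, f) = C² + C = C + C²)
Q(J) = 20 (Q(J) = -5*(1 - 5) = -5*(-4) = 20)
√(33374 + Q(-107)) = √(33374 + 20) = √33394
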